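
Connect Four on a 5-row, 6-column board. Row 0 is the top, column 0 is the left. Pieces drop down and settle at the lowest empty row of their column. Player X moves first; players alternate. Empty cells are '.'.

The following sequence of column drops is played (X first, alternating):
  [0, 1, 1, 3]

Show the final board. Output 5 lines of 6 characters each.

Move 1: X drops in col 0, lands at row 4
Move 2: O drops in col 1, lands at row 4
Move 3: X drops in col 1, lands at row 3
Move 4: O drops in col 3, lands at row 4

Answer: ......
......
......
.X....
XO.O..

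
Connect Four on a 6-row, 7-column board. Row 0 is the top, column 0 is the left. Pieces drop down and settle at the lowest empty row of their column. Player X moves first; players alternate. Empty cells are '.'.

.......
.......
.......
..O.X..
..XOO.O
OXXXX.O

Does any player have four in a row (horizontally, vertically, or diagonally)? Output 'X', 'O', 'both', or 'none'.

X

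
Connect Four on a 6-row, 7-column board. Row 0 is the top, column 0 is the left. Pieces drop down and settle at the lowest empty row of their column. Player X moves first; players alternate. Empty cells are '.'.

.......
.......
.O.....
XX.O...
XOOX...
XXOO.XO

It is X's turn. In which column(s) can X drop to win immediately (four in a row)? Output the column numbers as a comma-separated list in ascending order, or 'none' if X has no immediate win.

Answer: 0

Derivation:
col 0: drop X → WIN!
col 1: drop X → no win
col 2: drop X → no win
col 3: drop X → no win
col 4: drop X → no win
col 5: drop X → no win
col 6: drop X → no win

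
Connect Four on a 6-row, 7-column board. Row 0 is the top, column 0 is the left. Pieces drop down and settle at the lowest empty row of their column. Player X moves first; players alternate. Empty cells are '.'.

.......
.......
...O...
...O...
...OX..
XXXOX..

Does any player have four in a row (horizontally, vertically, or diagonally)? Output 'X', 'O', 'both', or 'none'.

O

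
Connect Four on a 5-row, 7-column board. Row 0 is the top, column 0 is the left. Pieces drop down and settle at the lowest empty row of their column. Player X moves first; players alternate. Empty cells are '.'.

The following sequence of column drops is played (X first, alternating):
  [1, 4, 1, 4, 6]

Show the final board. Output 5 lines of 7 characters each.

Answer: .......
.......
.......
.X..O..
.X..O.X

Derivation:
Move 1: X drops in col 1, lands at row 4
Move 2: O drops in col 4, lands at row 4
Move 3: X drops in col 1, lands at row 3
Move 4: O drops in col 4, lands at row 3
Move 5: X drops in col 6, lands at row 4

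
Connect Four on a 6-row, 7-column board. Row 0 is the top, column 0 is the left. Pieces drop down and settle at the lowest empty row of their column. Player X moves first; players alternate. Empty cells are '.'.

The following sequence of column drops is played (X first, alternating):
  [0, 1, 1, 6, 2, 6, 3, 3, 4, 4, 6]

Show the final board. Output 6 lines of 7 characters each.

Move 1: X drops in col 0, lands at row 5
Move 2: O drops in col 1, lands at row 5
Move 3: X drops in col 1, lands at row 4
Move 4: O drops in col 6, lands at row 5
Move 5: X drops in col 2, lands at row 5
Move 6: O drops in col 6, lands at row 4
Move 7: X drops in col 3, lands at row 5
Move 8: O drops in col 3, lands at row 4
Move 9: X drops in col 4, lands at row 5
Move 10: O drops in col 4, lands at row 4
Move 11: X drops in col 6, lands at row 3

Answer: .......
.......
.......
......X
.X.OO.O
XOXXX.O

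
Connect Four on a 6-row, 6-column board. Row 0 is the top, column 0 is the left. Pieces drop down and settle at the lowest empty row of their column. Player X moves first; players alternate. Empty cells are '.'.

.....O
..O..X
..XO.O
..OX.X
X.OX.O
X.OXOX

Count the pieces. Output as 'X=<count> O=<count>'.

X=9 O=9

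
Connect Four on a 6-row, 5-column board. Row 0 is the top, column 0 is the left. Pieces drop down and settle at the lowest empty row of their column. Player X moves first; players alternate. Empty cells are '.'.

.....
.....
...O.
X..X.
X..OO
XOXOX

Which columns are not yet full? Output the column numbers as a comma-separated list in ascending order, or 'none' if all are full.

col 0: top cell = '.' → open
col 1: top cell = '.' → open
col 2: top cell = '.' → open
col 3: top cell = '.' → open
col 4: top cell = '.' → open

Answer: 0,1,2,3,4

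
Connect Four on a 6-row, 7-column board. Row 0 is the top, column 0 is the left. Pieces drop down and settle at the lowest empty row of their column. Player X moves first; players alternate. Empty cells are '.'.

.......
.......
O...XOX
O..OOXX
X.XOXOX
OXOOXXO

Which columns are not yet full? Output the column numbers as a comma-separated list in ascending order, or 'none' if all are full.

col 0: top cell = '.' → open
col 1: top cell = '.' → open
col 2: top cell = '.' → open
col 3: top cell = '.' → open
col 4: top cell = '.' → open
col 5: top cell = '.' → open
col 6: top cell = '.' → open

Answer: 0,1,2,3,4,5,6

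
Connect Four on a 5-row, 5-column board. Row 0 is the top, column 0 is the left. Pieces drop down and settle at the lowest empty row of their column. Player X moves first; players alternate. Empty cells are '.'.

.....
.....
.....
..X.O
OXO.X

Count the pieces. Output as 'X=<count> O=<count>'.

X=3 O=3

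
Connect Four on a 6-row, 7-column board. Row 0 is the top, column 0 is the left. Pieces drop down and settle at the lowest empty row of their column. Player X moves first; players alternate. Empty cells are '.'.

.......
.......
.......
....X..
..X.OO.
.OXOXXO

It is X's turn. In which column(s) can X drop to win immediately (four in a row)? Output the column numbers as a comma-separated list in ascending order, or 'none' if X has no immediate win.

Answer: none

Derivation:
col 0: drop X → no win
col 1: drop X → no win
col 2: drop X → no win
col 3: drop X → no win
col 4: drop X → no win
col 5: drop X → no win
col 6: drop X → no win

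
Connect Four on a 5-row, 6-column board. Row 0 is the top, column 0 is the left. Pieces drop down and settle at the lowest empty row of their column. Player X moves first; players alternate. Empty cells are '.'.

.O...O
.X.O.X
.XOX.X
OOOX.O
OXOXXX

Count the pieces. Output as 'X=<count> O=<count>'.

X=10 O=10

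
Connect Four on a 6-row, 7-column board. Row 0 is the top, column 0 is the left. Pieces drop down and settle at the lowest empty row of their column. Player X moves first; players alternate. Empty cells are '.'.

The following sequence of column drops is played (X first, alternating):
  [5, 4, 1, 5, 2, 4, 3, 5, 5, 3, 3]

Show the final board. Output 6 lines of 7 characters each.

Move 1: X drops in col 5, lands at row 5
Move 2: O drops in col 4, lands at row 5
Move 3: X drops in col 1, lands at row 5
Move 4: O drops in col 5, lands at row 4
Move 5: X drops in col 2, lands at row 5
Move 6: O drops in col 4, lands at row 4
Move 7: X drops in col 3, lands at row 5
Move 8: O drops in col 5, lands at row 3
Move 9: X drops in col 5, lands at row 2
Move 10: O drops in col 3, lands at row 4
Move 11: X drops in col 3, lands at row 3

Answer: .......
.......
.....X.
...X.O.
...OOO.
.XXXOX.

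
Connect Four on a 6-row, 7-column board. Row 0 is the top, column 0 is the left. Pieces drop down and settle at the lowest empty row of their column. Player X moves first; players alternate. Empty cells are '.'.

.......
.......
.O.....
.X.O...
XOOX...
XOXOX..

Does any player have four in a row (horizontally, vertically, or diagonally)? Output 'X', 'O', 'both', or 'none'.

none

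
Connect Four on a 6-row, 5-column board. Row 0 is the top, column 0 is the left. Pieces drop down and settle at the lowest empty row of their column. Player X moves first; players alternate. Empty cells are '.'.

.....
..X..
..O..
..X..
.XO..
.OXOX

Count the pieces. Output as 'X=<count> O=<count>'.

X=5 O=4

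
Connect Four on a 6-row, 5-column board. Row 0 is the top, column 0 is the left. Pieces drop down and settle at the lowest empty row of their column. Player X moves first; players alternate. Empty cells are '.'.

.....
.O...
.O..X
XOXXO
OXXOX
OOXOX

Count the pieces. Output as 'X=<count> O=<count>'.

X=9 O=9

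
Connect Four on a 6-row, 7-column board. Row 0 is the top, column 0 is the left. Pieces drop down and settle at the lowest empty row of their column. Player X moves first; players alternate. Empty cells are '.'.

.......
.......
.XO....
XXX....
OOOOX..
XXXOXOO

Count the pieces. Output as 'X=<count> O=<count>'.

X=9 O=8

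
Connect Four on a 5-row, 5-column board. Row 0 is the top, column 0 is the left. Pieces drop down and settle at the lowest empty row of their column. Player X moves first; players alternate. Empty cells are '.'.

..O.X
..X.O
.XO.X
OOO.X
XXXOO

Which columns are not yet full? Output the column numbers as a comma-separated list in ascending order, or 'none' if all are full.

col 0: top cell = '.' → open
col 1: top cell = '.' → open
col 2: top cell = 'O' → FULL
col 3: top cell = '.' → open
col 4: top cell = 'X' → FULL

Answer: 0,1,3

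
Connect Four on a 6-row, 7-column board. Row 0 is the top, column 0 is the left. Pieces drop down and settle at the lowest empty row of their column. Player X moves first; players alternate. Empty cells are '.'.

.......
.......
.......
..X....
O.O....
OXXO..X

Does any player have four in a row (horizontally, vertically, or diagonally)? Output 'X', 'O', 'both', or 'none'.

none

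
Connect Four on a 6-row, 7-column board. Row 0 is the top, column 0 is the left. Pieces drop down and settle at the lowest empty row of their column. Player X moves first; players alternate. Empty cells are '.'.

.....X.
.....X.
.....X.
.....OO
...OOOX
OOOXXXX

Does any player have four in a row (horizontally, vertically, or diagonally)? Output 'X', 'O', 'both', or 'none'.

X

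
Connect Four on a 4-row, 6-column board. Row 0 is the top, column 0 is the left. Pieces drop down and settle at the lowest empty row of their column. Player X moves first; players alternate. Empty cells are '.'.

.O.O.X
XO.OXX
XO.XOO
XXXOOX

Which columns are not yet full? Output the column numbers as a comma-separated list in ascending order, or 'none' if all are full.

Answer: 0,2,4

Derivation:
col 0: top cell = '.' → open
col 1: top cell = 'O' → FULL
col 2: top cell = '.' → open
col 3: top cell = 'O' → FULL
col 4: top cell = '.' → open
col 5: top cell = 'X' → FULL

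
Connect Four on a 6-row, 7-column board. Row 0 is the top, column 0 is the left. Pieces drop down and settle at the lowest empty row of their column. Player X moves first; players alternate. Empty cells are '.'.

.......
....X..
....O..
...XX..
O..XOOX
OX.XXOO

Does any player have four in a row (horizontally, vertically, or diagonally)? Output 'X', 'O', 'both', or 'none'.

none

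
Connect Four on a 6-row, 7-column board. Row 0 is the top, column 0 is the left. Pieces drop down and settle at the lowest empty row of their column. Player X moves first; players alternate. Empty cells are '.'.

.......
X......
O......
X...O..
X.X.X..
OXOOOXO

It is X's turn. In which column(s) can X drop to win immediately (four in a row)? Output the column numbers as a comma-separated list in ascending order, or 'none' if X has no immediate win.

Answer: none

Derivation:
col 0: drop X → no win
col 1: drop X → no win
col 2: drop X → no win
col 3: drop X → no win
col 4: drop X → no win
col 5: drop X → no win
col 6: drop X → no win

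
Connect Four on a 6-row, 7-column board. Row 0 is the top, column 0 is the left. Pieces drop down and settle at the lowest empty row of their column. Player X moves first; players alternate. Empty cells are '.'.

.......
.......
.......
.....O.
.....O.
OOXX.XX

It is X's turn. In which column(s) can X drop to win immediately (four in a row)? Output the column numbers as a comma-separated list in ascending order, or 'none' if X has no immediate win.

col 0: drop X → no win
col 1: drop X → no win
col 2: drop X → no win
col 3: drop X → no win
col 4: drop X → WIN!
col 5: drop X → no win
col 6: drop X → no win

Answer: 4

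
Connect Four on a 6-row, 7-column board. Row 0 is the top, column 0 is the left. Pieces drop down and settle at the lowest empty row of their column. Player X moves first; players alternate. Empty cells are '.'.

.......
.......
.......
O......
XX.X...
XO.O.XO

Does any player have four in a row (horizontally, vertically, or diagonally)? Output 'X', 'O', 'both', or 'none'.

none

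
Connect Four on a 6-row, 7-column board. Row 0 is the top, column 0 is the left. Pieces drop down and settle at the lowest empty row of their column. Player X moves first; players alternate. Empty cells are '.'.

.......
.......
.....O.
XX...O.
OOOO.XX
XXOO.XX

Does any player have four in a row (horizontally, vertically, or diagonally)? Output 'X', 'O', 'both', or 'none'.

O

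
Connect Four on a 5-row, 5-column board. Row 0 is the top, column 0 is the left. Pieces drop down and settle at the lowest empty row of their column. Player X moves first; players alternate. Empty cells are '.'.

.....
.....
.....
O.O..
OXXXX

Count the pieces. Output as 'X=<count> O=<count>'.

X=4 O=3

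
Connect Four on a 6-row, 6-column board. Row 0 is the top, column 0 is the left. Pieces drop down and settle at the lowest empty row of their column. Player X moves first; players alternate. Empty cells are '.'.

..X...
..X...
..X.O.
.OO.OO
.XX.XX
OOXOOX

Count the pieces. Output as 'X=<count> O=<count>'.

X=9 O=9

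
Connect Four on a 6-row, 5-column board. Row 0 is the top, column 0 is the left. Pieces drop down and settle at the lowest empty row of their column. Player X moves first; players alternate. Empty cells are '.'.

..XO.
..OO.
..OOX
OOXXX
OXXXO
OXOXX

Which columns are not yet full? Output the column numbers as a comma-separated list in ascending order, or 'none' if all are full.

col 0: top cell = '.' → open
col 1: top cell = '.' → open
col 2: top cell = 'X' → FULL
col 3: top cell = 'O' → FULL
col 4: top cell = '.' → open

Answer: 0,1,4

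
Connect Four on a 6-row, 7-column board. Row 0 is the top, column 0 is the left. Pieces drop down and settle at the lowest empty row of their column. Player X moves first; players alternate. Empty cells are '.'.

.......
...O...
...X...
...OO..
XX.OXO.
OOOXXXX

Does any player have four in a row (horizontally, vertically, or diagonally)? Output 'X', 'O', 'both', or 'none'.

X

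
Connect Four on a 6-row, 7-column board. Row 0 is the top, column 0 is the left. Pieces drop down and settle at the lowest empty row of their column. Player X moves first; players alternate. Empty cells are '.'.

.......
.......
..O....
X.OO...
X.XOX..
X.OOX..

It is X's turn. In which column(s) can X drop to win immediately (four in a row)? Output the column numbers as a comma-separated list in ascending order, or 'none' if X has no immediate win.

col 0: drop X → WIN!
col 1: drop X → no win
col 2: drop X → no win
col 3: drop X → no win
col 4: drop X → no win
col 5: drop X → no win
col 6: drop X → no win

Answer: 0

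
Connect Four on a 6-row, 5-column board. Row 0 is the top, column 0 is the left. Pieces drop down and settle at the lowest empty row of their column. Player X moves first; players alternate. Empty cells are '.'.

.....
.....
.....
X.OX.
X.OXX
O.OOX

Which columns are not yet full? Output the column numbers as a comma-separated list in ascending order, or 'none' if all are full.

Answer: 0,1,2,3,4

Derivation:
col 0: top cell = '.' → open
col 1: top cell = '.' → open
col 2: top cell = '.' → open
col 3: top cell = '.' → open
col 4: top cell = '.' → open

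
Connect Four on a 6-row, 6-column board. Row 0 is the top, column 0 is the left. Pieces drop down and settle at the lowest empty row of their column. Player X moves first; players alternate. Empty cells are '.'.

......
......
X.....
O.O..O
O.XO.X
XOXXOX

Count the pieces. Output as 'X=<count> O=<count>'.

X=7 O=7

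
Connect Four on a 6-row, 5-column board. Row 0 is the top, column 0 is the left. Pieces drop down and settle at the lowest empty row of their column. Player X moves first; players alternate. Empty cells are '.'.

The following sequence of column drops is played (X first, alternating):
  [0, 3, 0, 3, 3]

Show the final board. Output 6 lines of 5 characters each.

Answer: .....
.....
.....
...X.
X..O.
X..O.

Derivation:
Move 1: X drops in col 0, lands at row 5
Move 2: O drops in col 3, lands at row 5
Move 3: X drops in col 0, lands at row 4
Move 4: O drops in col 3, lands at row 4
Move 5: X drops in col 3, lands at row 3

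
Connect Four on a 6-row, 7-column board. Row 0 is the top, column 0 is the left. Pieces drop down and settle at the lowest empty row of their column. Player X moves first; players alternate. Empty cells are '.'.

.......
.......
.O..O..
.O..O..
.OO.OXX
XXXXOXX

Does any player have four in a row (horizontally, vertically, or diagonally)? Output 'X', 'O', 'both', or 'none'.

both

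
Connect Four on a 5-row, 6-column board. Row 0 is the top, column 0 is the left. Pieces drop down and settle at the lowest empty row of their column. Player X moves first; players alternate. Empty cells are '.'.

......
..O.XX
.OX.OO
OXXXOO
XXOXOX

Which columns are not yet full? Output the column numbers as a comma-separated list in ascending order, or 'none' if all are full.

Answer: 0,1,2,3,4,5

Derivation:
col 0: top cell = '.' → open
col 1: top cell = '.' → open
col 2: top cell = '.' → open
col 3: top cell = '.' → open
col 4: top cell = '.' → open
col 5: top cell = '.' → open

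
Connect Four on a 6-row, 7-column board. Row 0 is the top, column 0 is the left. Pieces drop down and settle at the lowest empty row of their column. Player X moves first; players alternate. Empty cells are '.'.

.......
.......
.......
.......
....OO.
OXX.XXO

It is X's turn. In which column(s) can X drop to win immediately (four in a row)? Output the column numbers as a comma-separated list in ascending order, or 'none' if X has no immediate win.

col 0: drop X → no win
col 1: drop X → no win
col 2: drop X → no win
col 3: drop X → WIN!
col 4: drop X → no win
col 5: drop X → no win
col 6: drop X → no win

Answer: 3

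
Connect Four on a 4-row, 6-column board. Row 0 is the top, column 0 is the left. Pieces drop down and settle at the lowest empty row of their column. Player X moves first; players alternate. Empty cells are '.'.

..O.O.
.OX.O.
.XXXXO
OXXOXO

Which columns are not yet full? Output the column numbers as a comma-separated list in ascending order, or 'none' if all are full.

Answer: 0,1,3,5

Derivation:
col 0: top cell = '.' → open
col 1: top cell = '.' → open
col 2: top cell = 'O' → FULL
col 3: top cell = '.' → open
col 4: top cell = 'O' → FULL
col 5: top cell = '.' → open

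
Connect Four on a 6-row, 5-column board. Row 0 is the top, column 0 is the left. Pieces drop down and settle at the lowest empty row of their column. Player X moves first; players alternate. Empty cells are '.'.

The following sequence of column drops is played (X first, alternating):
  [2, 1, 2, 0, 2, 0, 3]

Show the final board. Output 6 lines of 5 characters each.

Move 1: X drops in col 2, lands at row 5
Move 2: O drops in col 1, lands at row 5
Move 3: X drops in col 2, lands at row 4
Move 4: O drops in col 0, lands at row 5
Move 5: X drops in col 2, lands at row 3
Move 6: O drops in col 0, lands at row 4
Move 7: X drops in col 3, lands at row 5

Answer: .....
.....
.....
..X..
O.X..
OOXX.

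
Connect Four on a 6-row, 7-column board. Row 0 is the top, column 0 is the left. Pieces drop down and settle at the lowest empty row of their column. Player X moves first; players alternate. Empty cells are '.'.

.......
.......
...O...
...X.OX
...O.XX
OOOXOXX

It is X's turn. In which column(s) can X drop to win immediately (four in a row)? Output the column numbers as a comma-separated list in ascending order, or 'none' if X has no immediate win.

Answer: 6

Derivation:
col 0: drop X → no win
col 1: drop X → no win
col 2: drop X → no win
col 3: drop X → no win
col 4: drop X → no win
col 5: drop X → no win
col 6: drop X → WIN!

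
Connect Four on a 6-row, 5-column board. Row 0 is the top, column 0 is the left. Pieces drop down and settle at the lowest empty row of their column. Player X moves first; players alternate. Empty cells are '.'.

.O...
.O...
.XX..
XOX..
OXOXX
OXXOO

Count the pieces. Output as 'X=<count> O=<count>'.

X=9 O=8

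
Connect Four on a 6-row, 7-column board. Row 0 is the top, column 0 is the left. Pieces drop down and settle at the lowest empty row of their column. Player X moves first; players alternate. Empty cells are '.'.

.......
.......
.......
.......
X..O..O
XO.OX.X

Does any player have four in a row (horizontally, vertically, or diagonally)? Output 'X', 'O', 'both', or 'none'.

none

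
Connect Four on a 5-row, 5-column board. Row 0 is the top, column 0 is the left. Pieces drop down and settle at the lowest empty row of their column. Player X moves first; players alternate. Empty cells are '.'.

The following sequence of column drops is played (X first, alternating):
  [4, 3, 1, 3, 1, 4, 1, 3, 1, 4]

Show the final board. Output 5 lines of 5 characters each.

Move 1: X drops in col 4, lands at row 4
Move 2: O drops in col 3, lands at row 4
Move 3: X drops in col 1, lands at row 4
Move 4: O drops in col 3, lands at row 3
Move 5: X drops in col 1, lands at row 3
Move 6: O drops in col 4, lands at row 3
Move 7: X drops in col 1, lands at row 2
Move 8: O drops in col 3, lands at row 2
Move 9: X drops in col 1, lands at row 1
Move 10: O drops in col 4, lands at row 2

Answer: .....
.X...
.X.OO
.X.OO
.X.OX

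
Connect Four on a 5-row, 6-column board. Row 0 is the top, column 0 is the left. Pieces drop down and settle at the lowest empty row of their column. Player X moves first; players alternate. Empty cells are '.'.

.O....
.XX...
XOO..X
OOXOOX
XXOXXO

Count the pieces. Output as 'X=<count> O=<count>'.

X=10 O=9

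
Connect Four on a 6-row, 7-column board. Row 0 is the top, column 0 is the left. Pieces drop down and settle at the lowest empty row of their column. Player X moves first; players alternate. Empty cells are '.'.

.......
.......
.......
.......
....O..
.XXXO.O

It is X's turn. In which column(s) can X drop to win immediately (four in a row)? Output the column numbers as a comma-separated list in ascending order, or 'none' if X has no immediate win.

col 0: drop X → WIN!
col 1: drop X → no win
col 2: drop X → no win
col 3: drop X → no win
col 4: drop X → no win
col 5: drop X → no win
col 6: drop X → no win

Answer: 0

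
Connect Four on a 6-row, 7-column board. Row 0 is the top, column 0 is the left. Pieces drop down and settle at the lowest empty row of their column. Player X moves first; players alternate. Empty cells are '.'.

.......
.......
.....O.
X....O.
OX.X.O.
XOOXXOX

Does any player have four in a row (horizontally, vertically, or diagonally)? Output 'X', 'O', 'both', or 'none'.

O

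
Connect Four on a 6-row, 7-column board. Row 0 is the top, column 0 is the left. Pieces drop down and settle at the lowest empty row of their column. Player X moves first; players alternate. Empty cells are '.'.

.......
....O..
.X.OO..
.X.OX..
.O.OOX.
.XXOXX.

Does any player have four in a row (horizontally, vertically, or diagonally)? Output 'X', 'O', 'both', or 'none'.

O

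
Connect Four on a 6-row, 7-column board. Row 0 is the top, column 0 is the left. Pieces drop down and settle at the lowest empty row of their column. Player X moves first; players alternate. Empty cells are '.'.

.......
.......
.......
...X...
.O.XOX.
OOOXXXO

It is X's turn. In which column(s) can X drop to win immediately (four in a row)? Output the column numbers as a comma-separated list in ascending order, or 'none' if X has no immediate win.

col 0: drop X → no win
col 1: drop X → no win
col 2: drop X → no win
col 3: drop X → WIN!
col 4: drop X → no win
col 5: drop X → no win
col 6: drop X → no win

Answer: 3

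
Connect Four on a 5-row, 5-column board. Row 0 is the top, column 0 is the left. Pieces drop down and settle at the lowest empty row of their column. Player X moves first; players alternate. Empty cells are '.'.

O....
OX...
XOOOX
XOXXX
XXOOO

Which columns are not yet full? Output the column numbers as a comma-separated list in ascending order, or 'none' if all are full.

col 0: top cell = 'O' → FULL
col 1: top cell = '.' → open
col 2: top cell = '.' → open
col 3: top cell = '.' → open
col 4: top cell = '.' → open

Answer: 1,2,3,4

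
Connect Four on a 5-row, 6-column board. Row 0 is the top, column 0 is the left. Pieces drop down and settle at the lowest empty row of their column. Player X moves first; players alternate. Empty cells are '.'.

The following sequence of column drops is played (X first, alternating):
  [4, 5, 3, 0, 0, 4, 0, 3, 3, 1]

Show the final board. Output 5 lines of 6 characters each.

Answer: ......
......
X..X..
X..OO.
OO.XXO

Derivation:
Move 1: X drops in col 4, lands at row 4
Move 2: O drops in col 5, lands at row 4
Move 3: X drops in col 3, lands at row 4
Move 4: O drops in col 0, lands at row 4
Move 5: X drops in col 0, lands at row 3
Move 6: O drops in col 4, lands at row 3
Move 7: X drops in col 0, lands at row 2
Move 8: O drops in col 3, lands at row 3
Move 9: X drops in col 3, lands at row 2
Move 10: O drops in col 1, lands at row 4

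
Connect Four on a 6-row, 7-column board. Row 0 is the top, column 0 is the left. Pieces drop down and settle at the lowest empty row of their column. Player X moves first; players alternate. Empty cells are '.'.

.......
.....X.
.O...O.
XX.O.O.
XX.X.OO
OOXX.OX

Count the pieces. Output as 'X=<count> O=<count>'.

X=9 O=9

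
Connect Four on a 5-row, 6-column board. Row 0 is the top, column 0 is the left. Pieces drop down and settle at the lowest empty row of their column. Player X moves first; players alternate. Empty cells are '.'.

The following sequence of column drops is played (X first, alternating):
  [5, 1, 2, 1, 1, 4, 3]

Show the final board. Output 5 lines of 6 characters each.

Move 1: X drops in col 5, lands at row 4
Move 2: O drops in col 1, lands at row 4
Move 3: X drops in col 2, lands at row 4
Move 4: O drops in col 1, lands at row 3
Move 5: X drops in col 1, lands at row 2
Move 6: O drops in col 4, lands at row 4
Move 7: X drops in col 3, lands at row 4

Answer: ......
......
.X....
.O....
.OXXOX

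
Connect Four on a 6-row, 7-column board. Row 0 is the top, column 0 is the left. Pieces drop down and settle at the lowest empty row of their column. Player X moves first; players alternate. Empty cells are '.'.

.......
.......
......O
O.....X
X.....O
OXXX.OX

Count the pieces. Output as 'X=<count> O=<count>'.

X=6 O=5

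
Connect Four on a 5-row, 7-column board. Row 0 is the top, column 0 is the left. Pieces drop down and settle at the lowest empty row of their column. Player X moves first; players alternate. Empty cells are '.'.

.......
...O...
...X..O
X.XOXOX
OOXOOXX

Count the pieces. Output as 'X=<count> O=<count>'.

X=8 O=8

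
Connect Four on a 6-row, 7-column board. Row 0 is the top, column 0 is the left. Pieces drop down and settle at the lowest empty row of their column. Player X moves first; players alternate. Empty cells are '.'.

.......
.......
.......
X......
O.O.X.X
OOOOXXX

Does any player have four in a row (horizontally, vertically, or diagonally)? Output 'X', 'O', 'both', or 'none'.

O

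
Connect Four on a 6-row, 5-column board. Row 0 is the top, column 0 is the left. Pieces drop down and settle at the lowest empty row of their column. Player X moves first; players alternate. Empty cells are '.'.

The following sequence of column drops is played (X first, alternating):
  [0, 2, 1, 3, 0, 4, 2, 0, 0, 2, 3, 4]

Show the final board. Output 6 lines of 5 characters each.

Move 1: X drops in col 0, lands at row 5
Move 2: O drops in col 2, lands at row 5
Move 3: X drops in col 1, lands at row 5
Move 4: O drops in col 3, lands at row 5
Move 5: X drops in col 0, lands at row 4
Move 6: O drops in col 4, lands at row 5
Move 7: X drops in col 2, lands at row 4
Move 8: O drops in col 0, lands at row 3
Move 9: X drops in col 0, lands at row 2
Move 10: O drops in col 2, lands at row 3
Move 11: X drops in col 3, lands at row 4
Move 12: O drops in col 4, lands at row 4

Answer: .....
.....
X....
O.O..
X.XXO
XXOOO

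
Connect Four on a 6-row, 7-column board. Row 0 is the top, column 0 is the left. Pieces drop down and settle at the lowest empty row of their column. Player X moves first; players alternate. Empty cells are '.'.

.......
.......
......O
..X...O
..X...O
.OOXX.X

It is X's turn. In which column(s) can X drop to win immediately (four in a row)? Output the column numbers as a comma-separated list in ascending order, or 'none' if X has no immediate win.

col 0: drop X → no win
col 1: drop X → no win
col 2: drop X → no win
col 3: drop X → no win
col 4: drop X → no win
col 5: drop X → WIN!
col 6: drop X → no win

Answer: 5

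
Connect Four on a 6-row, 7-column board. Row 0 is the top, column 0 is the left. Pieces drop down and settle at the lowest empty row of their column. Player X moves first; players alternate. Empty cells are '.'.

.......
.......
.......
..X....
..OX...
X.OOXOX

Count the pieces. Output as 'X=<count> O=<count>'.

X=5 O=4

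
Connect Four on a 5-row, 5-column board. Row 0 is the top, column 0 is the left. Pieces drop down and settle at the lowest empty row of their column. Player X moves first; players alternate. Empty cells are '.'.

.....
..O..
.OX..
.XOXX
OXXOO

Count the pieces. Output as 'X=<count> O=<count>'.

X=6 O=6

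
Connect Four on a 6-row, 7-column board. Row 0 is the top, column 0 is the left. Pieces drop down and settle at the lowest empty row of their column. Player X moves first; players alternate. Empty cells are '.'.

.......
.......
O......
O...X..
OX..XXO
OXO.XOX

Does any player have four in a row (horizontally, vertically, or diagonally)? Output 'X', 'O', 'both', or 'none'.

O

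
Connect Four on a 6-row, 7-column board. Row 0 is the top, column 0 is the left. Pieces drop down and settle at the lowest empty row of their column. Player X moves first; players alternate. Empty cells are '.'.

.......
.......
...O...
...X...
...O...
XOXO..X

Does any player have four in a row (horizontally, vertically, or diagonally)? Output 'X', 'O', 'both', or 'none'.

none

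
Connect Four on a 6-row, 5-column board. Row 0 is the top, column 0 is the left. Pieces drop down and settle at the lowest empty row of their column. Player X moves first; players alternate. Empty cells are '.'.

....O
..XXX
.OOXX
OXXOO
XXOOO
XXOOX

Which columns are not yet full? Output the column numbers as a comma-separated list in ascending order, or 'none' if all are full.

col 0: top cell = '.' → open
col 1: top cell = '.' → open
col 2: top cell = '.' → open
col 3: top cell = '.' → open
col 4: top cell = 'O' → FULL

Answer: 0,1,2,3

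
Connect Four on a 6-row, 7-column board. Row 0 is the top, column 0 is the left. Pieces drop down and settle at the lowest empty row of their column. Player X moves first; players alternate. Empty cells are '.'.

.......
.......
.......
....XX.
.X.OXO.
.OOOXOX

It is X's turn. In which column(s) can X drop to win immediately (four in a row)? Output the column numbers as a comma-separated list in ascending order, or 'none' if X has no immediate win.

col 0: drop X → no win
col 1: drop X → no win
col 2: drop X → no win
col 3: drop X → no win
col 4: drop X → WIN!
col 5: drop X → no win
col 6: drop X → no win

Answer: 4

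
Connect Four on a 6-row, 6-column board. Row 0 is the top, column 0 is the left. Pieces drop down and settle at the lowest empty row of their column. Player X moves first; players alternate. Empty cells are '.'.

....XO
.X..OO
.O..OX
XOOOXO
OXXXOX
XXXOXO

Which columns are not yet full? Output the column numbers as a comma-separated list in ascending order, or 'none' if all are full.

Answer: 0,1,2,3

Derivation:
col 0: top cell = '.' → open
col 1: top cell = '.' → open
col 2: top cell = '.' → open
col 3: top cell = '.' → open
col 4: top cell = 'X' → FULL
col 5: top cell = 'O' → FULL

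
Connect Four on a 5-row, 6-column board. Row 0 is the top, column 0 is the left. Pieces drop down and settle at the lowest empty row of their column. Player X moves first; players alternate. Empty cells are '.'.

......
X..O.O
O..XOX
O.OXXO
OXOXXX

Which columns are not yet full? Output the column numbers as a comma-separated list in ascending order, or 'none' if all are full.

Answer: 0,1,2,3,4,5

Derivation:
col 0: top cell = '.' → open
col 1: top cell = '.' → open
col 2: top cell = '.' → open
col 3: top cell = '.' → open
col 4: top cell = '.' → open
col 5: top cell = '.' → open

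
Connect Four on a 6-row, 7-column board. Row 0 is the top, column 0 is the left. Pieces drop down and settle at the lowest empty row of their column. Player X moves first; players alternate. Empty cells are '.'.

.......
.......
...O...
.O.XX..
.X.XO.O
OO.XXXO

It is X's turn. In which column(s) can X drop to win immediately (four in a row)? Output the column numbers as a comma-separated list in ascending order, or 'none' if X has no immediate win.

col 0: drop X → no win
col 1: drop X → no win
col 2: drop X → WIN!
col 3: drop X → no win
col 4: drop X → no win
col 5: drop X → no win
col 6: drop X → no win

Answer: 2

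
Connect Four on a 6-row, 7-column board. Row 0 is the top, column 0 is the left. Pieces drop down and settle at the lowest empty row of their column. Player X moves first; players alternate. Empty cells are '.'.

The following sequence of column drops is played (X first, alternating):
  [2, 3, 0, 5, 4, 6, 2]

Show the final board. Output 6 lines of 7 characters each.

Answer: .......
.......
.......
.......
..X....
X.XOXOO

Derivation:
Move 1: X drops in col 2, lands at row 5
Move 2: O drops in col 3, lands at row 5
Move 3: X drops in col 0, lands at row 5
Move 4: O drops in col 5, lands at row 5
Move 5: X drops in col 4, lands at row 5
Move 6: O drops in col 6, lands at row 5
Move 7: X drops in col 2, lands at row 4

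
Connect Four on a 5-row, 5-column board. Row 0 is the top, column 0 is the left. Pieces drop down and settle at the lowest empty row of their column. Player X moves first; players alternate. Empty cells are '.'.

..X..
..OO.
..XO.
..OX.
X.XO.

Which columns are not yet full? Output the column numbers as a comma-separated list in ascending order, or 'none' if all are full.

Answer: 0,1,3,4

Derivation:
col 0: top cell = '.' → open
col 1: top cell = '.' → open
col 2: top cell = 'X' → FULL
col 3: top cell = '.' → open
col 4: top cell = '.' → open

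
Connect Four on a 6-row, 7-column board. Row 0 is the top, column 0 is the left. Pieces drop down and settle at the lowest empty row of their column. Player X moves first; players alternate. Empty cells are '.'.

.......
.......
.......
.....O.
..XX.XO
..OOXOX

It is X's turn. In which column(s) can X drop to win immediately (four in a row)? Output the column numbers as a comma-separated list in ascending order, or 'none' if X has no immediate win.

Answer: 4

Derivation:
col 0: drop X → no win
col 1: drop X → no win
col 2: drop X → no win
col 3: drop X → no win
col 4: drop X → WIN!
col 5: drop X → no win
col 6: drop X → no win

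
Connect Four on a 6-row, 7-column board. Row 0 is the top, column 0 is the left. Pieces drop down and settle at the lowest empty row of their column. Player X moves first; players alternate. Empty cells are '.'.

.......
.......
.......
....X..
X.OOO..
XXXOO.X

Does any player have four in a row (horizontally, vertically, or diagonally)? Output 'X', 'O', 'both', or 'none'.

none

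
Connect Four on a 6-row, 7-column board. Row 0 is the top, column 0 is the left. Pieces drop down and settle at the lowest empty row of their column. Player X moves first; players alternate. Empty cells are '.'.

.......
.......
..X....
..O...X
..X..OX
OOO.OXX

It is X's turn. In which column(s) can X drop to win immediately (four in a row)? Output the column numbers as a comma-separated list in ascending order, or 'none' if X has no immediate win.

col 0: drop X → no win
col 1: drop X → no win
col 2: drop X → no win
col 3: drop X → no win
col 4: drop X → no win
col 5: drop X → no win
col 6: drop X → WIN!

Answer: 6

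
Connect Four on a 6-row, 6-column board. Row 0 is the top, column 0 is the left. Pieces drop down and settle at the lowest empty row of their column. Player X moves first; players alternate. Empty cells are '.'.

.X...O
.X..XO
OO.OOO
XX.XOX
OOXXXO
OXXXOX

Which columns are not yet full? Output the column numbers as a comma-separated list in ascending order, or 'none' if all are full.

col 0: top cell = '.' → open
col 1: top cell = 'X' → FULL
col 2: top cell = '.' → open
col 3: top cell = '.' → open
col 4: top cell = '.' → open
col 5: top cell = 'O' → FULL

Answer: 0,2,3,4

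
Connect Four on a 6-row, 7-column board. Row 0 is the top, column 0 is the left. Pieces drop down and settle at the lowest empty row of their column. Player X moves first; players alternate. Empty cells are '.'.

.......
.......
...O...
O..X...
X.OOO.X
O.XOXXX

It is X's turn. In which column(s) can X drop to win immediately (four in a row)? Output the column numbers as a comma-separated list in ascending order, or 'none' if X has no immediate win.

col 0: drop X → no win
col 1: drop X → no win
col 2: drop X → no win
col 3: drop X → no win
col 4: drop X → no win
col 5: drop X → no win
col 6: drop X → no win

Answer: none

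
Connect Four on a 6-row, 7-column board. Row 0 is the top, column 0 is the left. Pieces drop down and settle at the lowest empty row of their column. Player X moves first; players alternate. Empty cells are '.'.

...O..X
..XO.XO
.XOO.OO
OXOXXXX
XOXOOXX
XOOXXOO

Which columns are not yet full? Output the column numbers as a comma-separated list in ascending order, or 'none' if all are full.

col 0: top cell = '.' → open
col 1: top cell = '.' → open
col 2: top cell = '.' → open
col 3: top cell = 'O' → FULL
col 4: top cell = '.' → open
col 5: top cell = '.' → open
col 6: top cell = 'X' → FULL

Answer: 0,1,2,4,5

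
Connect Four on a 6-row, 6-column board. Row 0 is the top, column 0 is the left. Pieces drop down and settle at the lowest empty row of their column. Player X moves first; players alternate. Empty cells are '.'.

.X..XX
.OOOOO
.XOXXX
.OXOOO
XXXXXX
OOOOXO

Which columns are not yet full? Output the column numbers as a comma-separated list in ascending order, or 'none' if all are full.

col 0: top cell = '.' → open
col 1: top cell = 'X' → FULL
col 2: top cell = '.' → open
col 3: top cell = '.' → open
col 4: top cell = 'X' → FULL
col 5: top cell = 'X' → FULL

Answer: 0,2,3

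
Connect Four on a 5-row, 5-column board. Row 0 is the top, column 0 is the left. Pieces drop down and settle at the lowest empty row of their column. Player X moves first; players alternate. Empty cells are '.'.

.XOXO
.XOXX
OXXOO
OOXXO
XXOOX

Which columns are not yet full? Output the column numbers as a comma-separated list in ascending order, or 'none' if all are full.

Answer: 0

Derivation:
col 0: top cell = '.' → open
col 1: top cell = 'X' → FULL
col 2: top cell = 'O' → FULL
col 3: top cell = 'X' → FULL
col 4: top cell = 'O' → FULL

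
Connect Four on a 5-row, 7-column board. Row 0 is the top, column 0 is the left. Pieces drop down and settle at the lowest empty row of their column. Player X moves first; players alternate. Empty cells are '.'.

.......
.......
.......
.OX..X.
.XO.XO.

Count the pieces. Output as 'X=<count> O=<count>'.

X=4 O=3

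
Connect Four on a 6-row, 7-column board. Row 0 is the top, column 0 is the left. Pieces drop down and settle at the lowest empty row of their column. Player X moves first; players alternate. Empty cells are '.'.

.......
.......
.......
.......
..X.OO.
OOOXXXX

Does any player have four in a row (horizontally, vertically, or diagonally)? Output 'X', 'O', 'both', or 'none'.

X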